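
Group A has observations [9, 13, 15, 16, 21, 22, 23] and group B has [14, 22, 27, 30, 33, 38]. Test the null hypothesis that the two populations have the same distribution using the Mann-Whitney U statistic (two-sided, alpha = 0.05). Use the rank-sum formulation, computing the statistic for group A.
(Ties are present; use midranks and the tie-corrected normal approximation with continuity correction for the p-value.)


Step 1: Combine and sort all 13 observations; assign midranks.
sorted (value, group): (9,X), (13,X), (14,Y), (15,X), (16,X), (21,X), (22,X), (22,Y), (23,X), (27,Y), (30,Y), (33,Y), (38,Y)
ranks: 9->1, 13->2, 14->3, 15->4, 16->5, 21->6, 22->7.5, 22->7.5, 23->9, 27->10, 30->11, 33->12, 38->13
Step 2: Rank sum for X: R1 = 1 + 2 + 4 + 5 + 6 + 7.5 + 9 = 34.5.
Step 3: U_X = R1 - n1(n1+1)/2 = 34.5 - 7*8/2 = 34.5 - 28 = 6.5.
       U_Y = n1*n2 - U_X = 42 - 6.5 = 35.5.
Step 4: Ties are present, so use the tie-corrected normal approximation (with continuity correction) for the p-value.
Step 5: p-value = 0.045204; compare to alpha = 0.05. reject H0.

U_X = 6.5, p = 0.045204, reject H0 at alpha = 0.05.


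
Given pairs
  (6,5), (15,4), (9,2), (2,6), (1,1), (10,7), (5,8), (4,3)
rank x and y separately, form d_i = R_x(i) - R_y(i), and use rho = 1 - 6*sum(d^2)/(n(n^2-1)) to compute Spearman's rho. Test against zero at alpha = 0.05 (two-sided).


Step 1: Rank x and y separately (midranks; no ties here).
rank(x): 6->5, 15->8, 9->6, 2->2, 1->1, 10->7, 5->4, 4->3
rank(y): 5->5, 4->4, 2->2, 6->6, 1->1, 7->7, 8->8, 3->3
Step 2: d_i = R_x(i) - R_y(i); compute d_i^2.
  (5-5)^2=0, (8-4)^2=16, (6-2)^2=16, (2-6)^2=16, (1-1)^2=0, (7-7)^2=0, (4-8)^2=16, (3-3)^2=0
sum(d^2) = 64.
Step 3: rho = 1 - 6*64 / (8*(8^2 - 1)) = 1 - 384/504 = 0.238095.
Step 4: Under H0, t = rho * sqrt((n-2)/(1-rho^2)) = 0.6005 ~ t(6).
Step 5: Two-sided p-value from the t-distribution with 6 df = 0.570156.
Step 6: alpha = 0.05. fail to reject H0.

rho = 0.2381, p = 0.570156, fail to reject H0 at alpha = 0.05.


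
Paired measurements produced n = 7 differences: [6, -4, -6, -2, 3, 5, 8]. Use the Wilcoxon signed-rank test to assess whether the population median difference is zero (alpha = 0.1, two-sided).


Step 1: Drop any zero differences (none here) and take |d_i|.
|d| = [6, 4, 6, 2, 3, 5, 8]
Step 2: Midrank |d_i| (ties get averaged ranks).
ranks: |6|->5.5, |4|->3, |6|->5.5, |2|->1, |3|->2, |5|->4, |8|->7
Step 3: Attach original signs; sum ranks with positive sign and with negative sign.
W+ = 5.5 + 2 + 4 + 7 = 18.5
W- = 3 + 5.5 + 1 = 9.5
(Check: W+ + W- = 28 should equal n(n+1)/2 = 28.)
Step 4: Test statistic W = min(W+, W-) = 9.5.
Step 5: Ties in |d|, so use the tie-corrected normal approximation.
        E[W] = n(n+1)/4 = 7*8/4 = 14.
        Tie groups: |d|=6 (t=2); sum(t^3 - t) = 6.
        Var[W] = n(n+1)(2n+1)/24 - sum(t^3-t)/48 = 840/24 - 6/48 = 34.875.
        z = (W - E[W]) / sqrt(Var[W]) = (9.5 - 14) / 5.9055 = -0.7620.
        Two-sided p = 2*Phi(z) = 0.446060.
Step 6: alpha = 0.1. fail to reject H0.

W+ = 18.5, W- = 9.5, W = min = 9.5, p = 0.446060, fail to reject H0.


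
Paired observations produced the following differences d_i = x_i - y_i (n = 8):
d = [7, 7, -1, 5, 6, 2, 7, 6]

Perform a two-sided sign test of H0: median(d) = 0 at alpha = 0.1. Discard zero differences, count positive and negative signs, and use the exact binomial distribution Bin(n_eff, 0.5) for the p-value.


Step 1: Discard zero differences. Original n = 8; n_eff = number of nonzero differences = 8.
Nonzero differences (with sign): +7, +7, -1, +5, +6, +2, +7, +6
Step 2: Count signs: positive = 7, negative = 1.
Step 3: Under H0: P(positive) = 0.5, so the number of positives S ~ Bin(8, 0.5).
Step 4: Two-sided exact p-value = sum of Bin(8,0.5) probabilities at or below the observed probability = 0.070312.
Step 5: alpha = 0.1. reject H0.

n_eff = 8, pos = 7, neg = 1, p = 0.070312, reject H0.


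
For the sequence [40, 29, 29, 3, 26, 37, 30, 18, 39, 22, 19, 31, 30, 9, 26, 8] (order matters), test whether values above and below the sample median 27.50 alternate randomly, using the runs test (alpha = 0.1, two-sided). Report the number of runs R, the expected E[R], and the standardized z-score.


Step 1: Compute median = 27.50; label A = above, B = below.
Labels in order: AAABBAABABBAABBB  (n_A = 8, n_B = 8)
Step 2: Count runs R = 8.
Step 3: Under H0 (random ordering), E[R] = 2*n_A*n_B/(n_A+n_B) + 1 = 2*8*8/16 + 1 = 9.0000.
        Var[R] = 2*n_A*n_B*(2*n_A*n_B - n_A - n_B) / ((n_A+n_B)^2 * (n_A+n_B-1)) = 14336/3840 = 3.7333.
        SD[R] = 1.9322.
Step 4: Continuity-corrected z = (R + 0.5 - E[R]) / SD[R] = (8 + 0.5 - 9.0000) / 1.9322 = -0.2588.
Step 5: Two-sided p-value via normal approximation = 2*(1 - Phi(|z|)) = 0.795809.
Step 6: alpha = 0.1. fail to reject H0.

R = 8, z = -0.2588, p = 0.795809, fail to reject H0.


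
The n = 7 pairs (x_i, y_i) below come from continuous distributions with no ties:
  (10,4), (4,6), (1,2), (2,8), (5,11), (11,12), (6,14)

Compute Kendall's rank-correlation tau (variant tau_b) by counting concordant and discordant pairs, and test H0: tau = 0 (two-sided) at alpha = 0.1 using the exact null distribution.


Step 1: Enumerate the 21 unordered pairs (i,j) with i<j and classify each by sign(x_j-x_i) * sign(y_j-y_i).
  (1,2):dx=-6,dy=+2->D; (1,3):dx=-9,dy=-2->C; (1,4):dx=-8,dy=+4->D; (1,5):dx=-5,dy=+7->D
  (1,6):dx=+1,dy=+8->C; (1,7):dx=-4,dy=+10->D; (2,3):dx=-3,dy=-4->C; (2,4):dx=-2,dy=+2->D
  (2,5):dx=+1,dy=+5->C; (2,6):dx=+7,dy=+6->C; (2,7):dx=+2,dy=+8->C; (3,4):dx=+1,dy=+6->C
  (3,5):dx=+4,dy=+9->C; (3,6):dx=+10,dy=+10->C; (3,7):dx=+5,dy=+12->C; (4,5):dx=+3,dy=+3->C
  (4,6):dx=+9,dy=+4->C; (4,7):dx=+4,dy=+6->C; (5,6):dx=+6,dy=+1->C; (5,7):dx=+1,dy=+3->C
  (6,7):dx=-5,dy=+2->D
Step 2: C = 15, D = 6, total pairs = 21.
Step 3: tau = (C - D)/(n(n-1)/2) = (15 - 6)/21 = 0.428571.
Step 4: Exact two-sided p-value (enumerate n! = 5040 permutations of y under H0): p = 0.238889.
Step 5: alpha = 0.1. fail to reject H0.

tau_b = 0.4286 (C=15, D=6), p = 0.238889, fail to reject H0.


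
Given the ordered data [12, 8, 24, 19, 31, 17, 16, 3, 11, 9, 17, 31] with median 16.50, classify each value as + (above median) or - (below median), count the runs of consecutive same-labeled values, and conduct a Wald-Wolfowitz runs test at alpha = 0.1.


Step 1: Compute median = 16.50; label A = above, B = below.
Labels in order: BBAAAABBBBAA  (n_A = 6, n_B = 6)
Step 2: Count runs R = 4.
Step 3: Under H0 (random ordering), E[R] = 2*n_A*n_B/(n_A+n_B) + 1 = 2*6*6/12 + 1 = 7.0000.
        Var[R] = 2*n_A*n_B*(2*n_A*n_B - n_A - n_B) / ((n_A+n_B)^2 * (n_A+n_B-1)) = 4320/1584 = 2.7273.
        SD[R] = 1.6514.
Step 4: Continuity-corrected z = (R + 0.5 - E[R]) / SD[R] = (4 + 0.5 - 7.0000) / 1.6514 = -1.5138.
Step 5: Two-sided p-value via normal approximation = 2*(1 - Phi(|z|)) = 0.130070.
Step 6: alpha = 0.1. fail to reject H0.

R = 4, z = -1.5138, p = 0.130070, fail to reject H0.


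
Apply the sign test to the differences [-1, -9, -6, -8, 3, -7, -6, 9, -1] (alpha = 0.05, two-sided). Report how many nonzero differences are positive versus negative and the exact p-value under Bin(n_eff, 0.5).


Step 1: Discard zero differences. Original n = 9; n_eff = number of nonzero differences = 9.
Nonzero differences (with sign): -1, -9, -6, -8, +3, -7, -6, +9, -1
Step 2: Count signs: positive = 2, negative = 7.
Step 3: Under H0: P(positive) = 0.5, so the number of positives S ~ Bin(9, 0.5).
Step 4: Two-sided exact p-value = sum of Bin(9,0.5) probabilities at or below the observed probability = 0.179688.
Step 5: alpha = 0.05. fail to reject H0.

n_eff = 9, pos = 2, neg = 7, p = 0.179688, fail to reject H0.


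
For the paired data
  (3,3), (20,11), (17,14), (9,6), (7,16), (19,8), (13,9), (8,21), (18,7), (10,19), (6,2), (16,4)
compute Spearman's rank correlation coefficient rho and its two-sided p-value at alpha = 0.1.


Step 1: Rank x and y separately (midranks; no ties here).
rank(x): 3->1, 20->12, 17->9, 9->5, 7->3, 19->11, 13->7, 8->4, 18->10, 10->6, 6->2, 16->8
rank(y): 3->2, 11->8, 14->9, 6->4, 16->10, 8->6, 9->7, 21->12, 7->5, 19->11, 2->1, 4->3
Step 2: d_i = R_x(i) - R_y(i); compute d_i^2.
  (1-2)^2=1, (12-8)^2=16, (9-9)^2=0, (5-4)^2=1, (3-10)^2=49, (11-6)^2=25, (7-7)^2=0, (4-12)^2=64, (10-5)^2=25, (6-11)^2=25, (2-1)^2=1, (8-3)^2=25
sum(d^2) = 232.
Step 3: rho = 1 - 6*232 / (12*(12^2 - 1)) = 1 - 1392/1716 = 0.188811.
Step 4: Under H0, t = rho * sqrt((n-2)/(1-rho^2)) = 0.6080 ~ t(10).
Step 5: Two-sided p-value from the t-distribution with 10 df = 0.556737.
Step 6: alpha = 0.1. fail to reject H0.

rho = 0.1888, p = 0.556737, fail to reject H0 at alpha = 0.1.


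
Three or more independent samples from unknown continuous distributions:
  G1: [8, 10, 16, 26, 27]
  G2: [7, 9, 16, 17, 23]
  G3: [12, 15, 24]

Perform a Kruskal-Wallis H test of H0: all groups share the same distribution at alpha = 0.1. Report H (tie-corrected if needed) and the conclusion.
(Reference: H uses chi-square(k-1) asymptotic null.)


Step 1: Combine all N = 13 observations and assign midranks.
sorted (value, group, rank): (7,G2,1), (8,G1,2), (9,G2,3), (10,G1,4), (12,G3,5), (15,G3,6), (16,G1,7.5), (16,G2,7.5), (17,G2,9), (23,G2,10), (24,G3,11), (26,G1,12), (27,G1,13)
Step 2: Sum ranks within each group.
R_1 = 38.5 (n_1 = 5)
R_2 = 30.5 (n_2 = 5)
R_3 = 22 (n_3 = 3)
Step 3: H = 12/(N(N+1)) * sum(R_i^2/n_i) - 3(N+1)
     = 12/(13*14) * (38.5^2/5 + 30.5^2/5 + 22^2/3) - 3*14
     = 0.065934 * 643.833 - 42
     = 0.450549.
Step 4: Ties present; correction factor C = 1 - 6/(13^3 - 13) = 0.997253. Corrected H = 0.450549 / 0.997253 = 0.451791.
Step 5: Under H0, H ~ chi^2(2); p-value = 0.797802.
Step 6: alpha = 0.1. fail to reject H0.

H = 0.4518, df = 2, p = 0.797802, fail to reject H0.


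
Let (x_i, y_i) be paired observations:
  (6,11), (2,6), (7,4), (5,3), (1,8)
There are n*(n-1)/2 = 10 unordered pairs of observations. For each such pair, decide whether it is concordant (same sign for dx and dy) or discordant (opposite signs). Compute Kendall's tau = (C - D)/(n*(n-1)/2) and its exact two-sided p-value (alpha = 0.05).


Step 1: Enumerate the 10 unordered pairs (i,j) with i<j and classify each by sign(x_j-x_i) * sign(y_j-y_i).
  (1,2):dx=-4,dy=-5->C; (1,3):dx=+1,dy=-7->D; (1,4):dx=-1,dy=-8->C; (1,5):dx=-5,dy=-3->C
  (2,3):dx=+5,dy=-2->D; (2,4):dx=+3,dy=-3->D; (2,5):dx=-1,dy=+2->D; (3,4):dx=-2,dy=-1->C
  (3,5):dx=-6,dy=+4->D; (4,5):dx=-4,dy=+5->D
Step 2: C = 4, D = 6, total pairs = 10.
Step 3: tau = (C - D)/(n(n-1)/2) = (4 - 6)/10 = -0.200000.
Step 4: Exact two-sided p-value (enumerate n! = 120 permutations of y under H0): p = 0.816667.
Step 5: alpha = 0.05. fail to reject H0.

tau_b = -0.2000 (C=4, D=6), p = 0.816667, fail to reject H0.


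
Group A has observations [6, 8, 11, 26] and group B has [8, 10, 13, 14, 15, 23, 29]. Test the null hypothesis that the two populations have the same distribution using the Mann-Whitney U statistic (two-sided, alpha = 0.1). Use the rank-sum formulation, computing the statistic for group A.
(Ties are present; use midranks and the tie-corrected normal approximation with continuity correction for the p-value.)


Step 1: Combine and sort all 11 observations; assign midranks.
sorted (value, group): (6,X), (8,X), (8,Y), (10,Y), (11,X), (13,Y), (14,Y), (15,Y), (23,Y), (26,X), (29,Y)
ranks: 6->1, 8->2.5, 8->2.5, 10->4, 11->5, 13->6, 14->7, 15->8, 23->9, 26->10, 29->11
Step 2: Rank sum for X: R1 = 1 + 2.5 + 5 + 10 = 18.5.
Step 3: U_X = R1 - n1(n1+1)/2 = 18.5 - 4*5/2 = 18.5 - 10 = 8.5.
       U_Y = n1*n2 - U_X = 28 - 8.5 = 19.5.
Step 4: Ties are present, so use the tie-corrected normal approximation (with continuity correction) for the p-value.
Step 5: p-value = 0.343605; compare to alpha = 0.1. fail to reject H0.

U_X = 8.5, p = 0.343605, fail to reject H0 at alpha = 0.1.


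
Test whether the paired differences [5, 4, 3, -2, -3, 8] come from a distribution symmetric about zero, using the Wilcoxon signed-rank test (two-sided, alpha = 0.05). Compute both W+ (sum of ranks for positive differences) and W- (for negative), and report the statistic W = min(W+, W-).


Step 1: Drop any zero differences (none here) and take |d_i|.
|d| = [5, 4, 3, 2, 3, 8]
Step 2: Midrank |d_i| (ties get averaged ranks).
ranks: |5|->5, |4|->4, |3|->2.5, |2|->1, |3|->2.5, |8|->6
Step 3: Attach original signs; sum ranks with positive sign and with negative sign.
W+ = 5 + 4 + 2.5 + 6 = 17.5
W- = 1 + 2.5 = 3.5
(Check: W+ + W- = 21 should equal n(n+1)/2 = 21.)
Step 4: Test statistic W = min(W+, W-) = 3.5.
Step 5: Ties in |d|, so use the tie-corrected normal approximation.
        E[W] = n(n+1)/4 = 6*7/4 = 10.5.
        Tie groups: |d|=3 (t=2); sum(t^3 - t) = 6.
        Var[W] = n(n+1)(2n+1)/24 - sum(t^3-t)/48 = 546/24 - 6/48 = 22.625.
        z = (W - E[W]) / sqrt(Var[W]) = (3.5 - 10.5) / 4.7566 = -1.4716.
        Two-sided p = 2*Phi(z) = 0.141116.
Step 6: alpha = 0.05. fail to reject H0.

W+ = 17.5, W- = 3.5, W = min = 3.5, p = 0.141116, fail to reject H0.


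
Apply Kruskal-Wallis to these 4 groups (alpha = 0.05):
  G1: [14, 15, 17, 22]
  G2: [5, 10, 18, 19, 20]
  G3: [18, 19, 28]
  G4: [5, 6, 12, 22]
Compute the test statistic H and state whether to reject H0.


Step 1: Combine all N = 16 observations and assign midranks.
sorted (value, group, rank): (5,G2,1.5), (5,G4,1.5), (6,G4,3), (10,G2,4), (12,G4,5), (14,G1,6), (15,G1,7), (17,G1,8), (18,G2,9.5), (18,G3,9.5), (19,G2,11.5), (19,G3,11.5), (20,G2,13), (22,G1,14.5), (22,G4,14.5), (28,G3,16)
Step 2: Sum ranks within each group.
R_1 = 35.5 (n_1 = 4)
R_2 = 39.5 (n_2 = 5)
R_3 = 37 (n_3 = 3)
R_4 = 24 (n_4 = 4)
Step 3: H = 12/(N(N+1)) * sum(R_i^2/n_i) - 3(N+1)
     = 12/(16*17) * (35.5^2/4 + 39.5^2/5 + 37^2/3 + 24^2/4) - 3*17
     = 0.044118 * 1227.45 - 51
     = 3.152022.
Step 4: Ties present; correction factor C = 1 - 24/(16^3 - 16) = 0.994118. Corrected H = 3.152022 / 0.994118 = 3.170673.
Step 5: Under H0, H ~ chi^2(3); p-value = 0.366052.
Step 6: alpha = 0.05. fail to reject H0.

H = 3.1707, df = 3, p = 0.366052, fail to reject H0.


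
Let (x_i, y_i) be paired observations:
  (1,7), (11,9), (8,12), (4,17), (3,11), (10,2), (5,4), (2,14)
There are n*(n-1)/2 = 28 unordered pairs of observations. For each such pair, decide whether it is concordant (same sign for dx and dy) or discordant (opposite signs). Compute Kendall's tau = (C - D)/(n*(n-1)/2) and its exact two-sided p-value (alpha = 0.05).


Step 1: Enumerate the 28 unordered pairs (i,j) with i<j and classify each by sign(x_j-x_i) * sign(y_j-y_i).
  (1,2):dx=+10,dy=+2->C; (1,3):dx=+7,dy=+5->C; (1,4):dx=+3,dy=+10->C; (1,5):dx=+2,dy=+4->C
  (1,6):dx=+9,dy=-5->D; (1,7):dx=+4,dy=-3->D; (1,8):dx=+1,dy=+7->C; (2,3):dx=-3,dy=+3->D
  (2,4):dx=-7,dy=+8->D; (2,5):dx=-8,dy=+2->D; (2,6):dx=-1,dy=-7->C; (2,7):dx=-6,dy=-5->C
  (2,8):dx=-9,dy=+5->D; (3,4):dx=-4,dy=+5->D; (3,5):dx=-5,dy=-1->C; (3,6):dx=+2,dy=-10->D
  (3,7):dx=-3,dy=-8->C; (3,8):dx=-6,dy=+2->D; (4,5):dx=-1,dy=-6->C; (4,6):dx=+6,dy=-15->D
  (4,7):dx=+1,dy=-13->D; (4,8):dx=-2,dy=-3->C; (5,6):dx=+7,dy=-9->D; (5,7):dx=+2,dy=-7->D
  (5,8):dx=-1,dy=+3->D; (6,7):dx=-5,dy=+2->D; (6,8):dx=-8,dy=+12->D; (7,8):dx=-3,dy=+10->D
Step 2: C = 11, D = 17, total pairs = 28.
Step 3: tau = (C - D)/(n(n-1)/2) = (11 - 17)/28 = -0.214286.
Step 4: Exact two-sided p-value (enumerate n! = 40320 permutations of y under H0): p = 0.548413.
Step 5: alpha = 0.05. fail to reject H0.

tau_b = -0.2143 (C=11, D=17), p = 0.548413, fail to reject H0.


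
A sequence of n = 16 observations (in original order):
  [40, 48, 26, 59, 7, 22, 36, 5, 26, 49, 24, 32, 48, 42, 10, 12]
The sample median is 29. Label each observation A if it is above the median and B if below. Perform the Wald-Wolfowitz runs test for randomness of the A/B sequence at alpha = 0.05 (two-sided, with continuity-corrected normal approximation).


Step 1: Compute median = 29; label A = above, B = below.
Labels in order: AABABBABBABAAABB  (n_A = 8, n_B = 8)
Step 2: Count runs R = 10.
Step 3: Under H0 (random ordering), E[R] = 2*n_A*n_B/(n_A+n_B) + 1 = 2*8*8/16 + 1 = 9.0000.
        Var[R] = 2*n_A*n_B*(2*n_A*n_B - n_A - n_B) / ((n_A+n_B)^2 * (n_A+n_B-1)) = 14336/3840 = 3.7333.
        SD[R] = 1.9322.
Step 4: Continuity-corrected z = (R - 0.5 - E[R]) / SD[R] = (10 - 0.5 - 9.0000) / 1.9322 = 0.2588.
Step 5: Two-sided p-value via normal approximation = 2*(1 - Phi(|z|)) = 0.795809.
Step 6: alpha = 0.05. fail to reject H0.

R = 10, z = 0.2588, p = 0.795809, fail to reject H0.


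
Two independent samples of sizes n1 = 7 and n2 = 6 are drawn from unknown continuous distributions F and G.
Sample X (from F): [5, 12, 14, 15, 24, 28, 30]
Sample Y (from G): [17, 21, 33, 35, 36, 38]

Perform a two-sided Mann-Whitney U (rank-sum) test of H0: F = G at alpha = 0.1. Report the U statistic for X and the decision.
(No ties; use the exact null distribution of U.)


Step 1: Combine and sort all 13 observations; assign midranks.
sorted (value, group): (5,X), (12,X), (14,X), (15,X), (17,Y), (21,Y), (24,X), (28,X), (30,X), (33,Y), (35,Y), (36,Y), (38,Y)
ranks: 5->1, 12->2, 14->3, 15->4, 17->5, 21->6, 24->7, 28->8, 30->9, 33->10, 35->11, 36->12, 38->13
Step 2: Rank sum for X: R1 = 1 + 2 + 3 + 4 + 7 + 8 + 9 = 34.
Step 3: U_X = R1 - n1(n1+1)/2 = 34 - 7*8/2 = 34 - 28 = 6.
       U_Y = n1*n2 - U_X = 42 - 6 = 36.
Step 4: No ties, so the exact null distribution of U (based on enumerating the C(13,7) = 1716 equally likely rank assignments) gives the two-sided p-value.
Step 5: p-value = 0.034965; compare to alpha = 0.1. reject H0.

U_X = 6, p = 0.034965, reject H0 at alpha = 0.1.


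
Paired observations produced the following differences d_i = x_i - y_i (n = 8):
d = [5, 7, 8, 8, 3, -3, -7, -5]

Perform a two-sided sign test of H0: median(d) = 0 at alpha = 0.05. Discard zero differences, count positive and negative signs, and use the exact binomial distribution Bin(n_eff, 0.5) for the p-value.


Step 1: Discard zero differences. Original n = 8; n_eff = number of nonzero differences = 8.
Nonzero differences (with sign): +5, +7, +8, +8, +3, -3, -7, -5
Step 2: Count signs: positive = 5, negative = 3.
Step 3: Under H0: P(positive) = 0.5, so the number of positives S ~ Bin(8, 0.5).
Step 4: Two-sided exact p-value = sum of Bin(8,0.5) probabilities at or below the observed probability = 0.726562.
Step 5: alpha = 0.05. fail to reject H0.

n_eff = 8, pos = 5, neg = 3, p = 0.726562, fail to reject H0.


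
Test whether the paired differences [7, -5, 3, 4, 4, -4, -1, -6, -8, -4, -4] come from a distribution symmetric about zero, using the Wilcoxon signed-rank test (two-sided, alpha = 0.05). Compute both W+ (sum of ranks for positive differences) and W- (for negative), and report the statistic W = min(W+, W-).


Step 1: Drop any zero differences (none here) and take |d_i|.
|d| = [7, 5, 3, 4, 4, 4, 1, 6, 8, 4, 4]
Step 2: Midrank |d_i| (ties get averaged ranks).
ranks: |7|->10, |5|->8, |3|->2, |4|->5, |4|->5, |4|->5, |1|->1, |6|->9, |8|->11, |4|->5, |4|->5
Step 3: Attach original signs; sum ranks with positive sign and with negative sign.
W+ = 10 + 2 + 5 + 5 = 22
W- = 8 + 5 + 1 + 9 + 11 + 5 + 5 = 44
(Check: W+ + W- = 66 should equal n(n+1)/2 = 66.)
Step 4: Test statistic W = min(W+, W-) = 22.
Step 5: Ties in |d|, so use the tie-corrected normal approximation.
        E[W] = n(n+1)/4 = 11*12/4 = 33.
        Tie groups: |d|=4 (t=5); sum(t^3 - t) = 120.
        Var[W] = n(n+1)(2n+1)/24 - sum(t^3-t)/48 = 3036/24 - 120/48 = 124.
        z = (W - E[W]) / sqrt(Var[W]) = (22 - 33) / 11.1355 = -0.9878.
        Two-sided p = 2*Phi(z) = 0.323236.
Step 6: alpha = 0.05. fail to reject H0.

W+ = 22, W- = 44, W = min = 22, p = 0.323236, fail to reject H0.


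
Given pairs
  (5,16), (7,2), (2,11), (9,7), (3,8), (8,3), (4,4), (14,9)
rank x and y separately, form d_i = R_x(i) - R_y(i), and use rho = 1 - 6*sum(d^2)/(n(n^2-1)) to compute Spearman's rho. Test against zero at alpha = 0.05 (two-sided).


Step 1: Rank x and y separately (midranks; no ties here).
rank(x): 5->4, 7->5, 2->1, 9->7, 3->2, 8->6, 4->3, 14->8
rank(y): 16->8, 2->1, 11->7, 7->4, 8->5, 3->2, 4->3, 9->6
Step 2: d_i = R_x(i) - R_y(i); compute d_i^2.
  (4-8)^2=16, (5-1)^2=16, (1-7)^2=36, (7-4)^2=9, (2-5)^2=9, (6-2)^2=16, (3-3)^2=0, (8-6)^2=4
sum(d^2) = 106.
Step 3: rho = 1 - 6*106 / (8*(8^2 - 1)) = 1 - 636/504 = -0.261905.
Step 4: Under H0, t = rho * sqrt((n-2)/(1-rho^2)) = -0.6647 ~ t(6).
Step 5: Two-sided p-value from the t-distribution with 6 df = 0.530923.
Step 6: alpha = 0.05. fail to reject H0.

rho = -0.2619, p = 0.530923, fail to reject H0 at alpha = 0.05.


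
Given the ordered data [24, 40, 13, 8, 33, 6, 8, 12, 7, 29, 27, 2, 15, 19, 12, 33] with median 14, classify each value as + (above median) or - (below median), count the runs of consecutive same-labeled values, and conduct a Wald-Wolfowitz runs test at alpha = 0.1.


Step 1: Compute median = 14; label A = above, B = below.
Labels in order: AABBABBBBAABAABA  (n_A = 8, n_B = 8)
Step 2: Count runs R = 9.
Step 3: Under H0 (random ordering), E[R] = 2*n_A*n_B/(n_A+n_B) + 1 = 2*8*8/16 + 1 = 9.0000.
        Var[R] = 2*n_A*n_B*(2*n_A*n_B - n_A - n_B) / ((n_A+n_B)^2 * (n_A+n_B-1)) = 14336/3840 = 3.7333.
        SD[R] = 1.9322.
Step 4: R = E[R], so z = 0 with no continuity correction.
Step 5: Two-sided p-value via normal approximation = 2*(1 - Phi(|z|)) = 1.000000.
Step 6: alpha = 0.1. fail to reject H0.

R = 9, z = 0.0000, p = 1.000000, fail to reject H0.


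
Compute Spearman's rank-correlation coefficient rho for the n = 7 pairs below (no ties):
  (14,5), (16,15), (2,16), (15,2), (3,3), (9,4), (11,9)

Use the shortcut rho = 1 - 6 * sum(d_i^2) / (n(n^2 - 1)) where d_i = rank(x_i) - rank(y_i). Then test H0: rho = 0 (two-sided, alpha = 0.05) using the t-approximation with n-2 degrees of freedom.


Step 1: Rank x and y separately (midranks; no ties here).
rank(x): 14->5, 16->7, 2->1, 15->6, 3->2, 9->3, 11->4
rank(y): 5->4, 15->6, 16->7, 2->1, 3->2, 4->3, 9->5
Step 2: d_i = R_x(i) - R_y(i); compute d_i^2.
  (5-4)^2=1, (7-6)^2=1, (1-7)^2=36, (6-1)^2=25, (2-2)^2=0, (3-3)^2=0, (4-5)^2=1
sum(d^2) = 64.
Step 3: rho = 1 - 6*64 / (7*(7^2 - 1)) = 1 - 384/336 = -0.142857.
Step 4: Under H0, t = rho * sqrt((n-2)/(1-rho^2)) = -0.3227 ~ t(5).
Step 5: Two-sided p-value from the t-distribution with 5 df = 0.759945.
Step 6: alpha = 0.05. fail to reject H0.

rho = -0.1429, p = 0.759945, fail to reject H0 at alpha = 0.05.


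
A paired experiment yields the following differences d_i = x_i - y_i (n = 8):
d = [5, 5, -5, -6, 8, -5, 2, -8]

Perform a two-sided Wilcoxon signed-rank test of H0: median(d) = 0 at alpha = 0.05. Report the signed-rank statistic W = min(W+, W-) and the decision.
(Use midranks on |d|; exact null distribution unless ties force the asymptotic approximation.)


Step 1: Drop any zero differences (none here) and take |d_i|.
|d| = [5, 5, 5, 6, 8, 5, 2, 8]
Step 2: Midrank |d_i| (ties get averaged ranks).
ranks: |5|->3.5, |5|->3.5, |5|->3.5, |6|->6, |8|->7.5, |5|->3.5, |2|->1, |8|->7.5
Step 3: Attach original signs; sum ranks with positive sign and with negative sign.
W+ = 3.5 + 3.5 + 7.5 + 1 = 15.5
W- = 3.5 + 6 + 3.5 + 7.5 = 20.5
(Check: W+ + W- = 36 should equal n(n+1)/2 = 36.)
Step 4: Test statistic W = min(W+, W-) = 15.5.
Step 5: Ties in |d|, so use the tie-corrected normal approximation.
        E[W] = n(n+1)/4 = 8*9/4 = 18.
        Tie groups: |d|=5 (t=4), |d|=8 (t=2); sum(t^3 - t) = 66.
        Var[W] = n(n+1)(2n+1)/24 - sum(t^3-t)/48 = 1224/24 - 66/48 = 49.625.
        z = (W - E[W]) / sqrt(Var[W]) = (15.5 - 18) / 7.0445 = -0.3549.
        Two-sided p = 2*Phi(z) = 0.722674.
Step 6: alpha = 0.05. fail to reject H0.

W+ = 15.5, W- = 20.5, W = min = 15.5, p = 0.722674, fail to reject H0.


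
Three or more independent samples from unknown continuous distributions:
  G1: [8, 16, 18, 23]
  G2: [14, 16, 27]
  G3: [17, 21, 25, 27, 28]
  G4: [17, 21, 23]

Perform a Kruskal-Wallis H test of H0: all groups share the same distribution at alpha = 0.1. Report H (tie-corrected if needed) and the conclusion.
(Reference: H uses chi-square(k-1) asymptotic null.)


Step 1: Combine all N = 15 observations and assign midranks.
sorted (value, group, rank): (8,G1,1), (14,G2,2), (16,G1,3.5), (16,G2,3.5), (17,G3,5.5), (17,G4,5.5), (18,G1,7), (21,G3,8.5), (21,G4,8.5), (23,G1,10.5), (23,G4,10.5), (25,G3,12), (27,G2,13.5), (27,G3,13.5), (28,G3,15)
Step 2: Sum ranks within each group.
R_1 = 22 (n_1 = 4)
R_2 = 19 (n_2 = 3)
R_3 = 54.5 (n_3 = 5)
R_4 = 24.5 (n_4 = 3)
Step 3: H = 12/(N(N+1)) * sum(R_i^2/n_i) - 3(N+1)
     = 12/(15*16) * (22^2/4 + 19^2/3 + 54.5^2/5 + 24.5^2/3) - 3*16
     = 0.050000 * 1035.47 - 48
     = 3.773333.
Step 4: Ties present; correction factor C = 1 - 30/(15^3 - 15) = 0.991071. Corrected H = 3.773333 / 0.991071 = 3.807327.
Step 5: Under H0, H ~ chi^2(3); p-value = 0.283035.
Step 6: alpha = 0.1. fail to reject H0.

H = 3.8073, df = 3, p = 0.283035, fail to reject H0.


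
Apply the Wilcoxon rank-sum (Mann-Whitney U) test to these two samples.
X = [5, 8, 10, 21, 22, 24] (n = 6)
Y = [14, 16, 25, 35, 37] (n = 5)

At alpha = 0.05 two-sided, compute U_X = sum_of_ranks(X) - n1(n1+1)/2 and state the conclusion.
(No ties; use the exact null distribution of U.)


Step 1: Combine and sort all 11 observations; assign midranks.
sorted (value, group): (5,X), (8,X), (10,X), (14,Y), (16,Y), (21,X), (22,X), (24,X), (25,Y), (35,Y), (37,Y)
ranks: 5->1, 8->2, 10->3, 14->4, 16->5, 21->6, 22->7, 24->8, 25->9, 35->10, 37->11
Step 2: Rank sum for X: R1 = 1 + 2 + 3 + 6 + 7 + 8 = 27.
Step 3: U_X = R1 - n1(n1+1)/2 = 27 - 6*7/2 = 27 - 21 = 6.
       U_Y = n1*n2 - U_X = 30 - 6 = 24.
Step 4: No ties, so the exact null distribution of U (based on enumerating the C(11,6) = 462 equally likely rank assignments) gives the two-sided p-value.
Step 5: p-value = 0.125541; compare to alpha = 0.05. fail to reject H0.

U_X = 6, p = 0.125541, fail to reject H0 at alpha = 0.05.


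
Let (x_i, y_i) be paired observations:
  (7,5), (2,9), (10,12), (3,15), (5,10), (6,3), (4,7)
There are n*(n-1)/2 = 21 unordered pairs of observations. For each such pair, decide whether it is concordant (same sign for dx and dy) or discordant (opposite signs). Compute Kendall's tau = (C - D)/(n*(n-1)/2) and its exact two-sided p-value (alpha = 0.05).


Step 1: Enumerate the 21 unordered pairs (i,j) with i<j and classify each by sign(x_j-x_i) * sign(y_j-y_i).
  (1,2):dx=-5,dy=+4->D; (1,3):dx=+3,dy=+7->C; (1,4):dx=-4,dy=+10->D; (1,5):dx=-2,dy=+5->D
  (1,6):dx=-1,dy=-2->C; (1,7):dx=-3,dy=+2->D; (2,3):dx=+8,dy=+3->C; (2,4):dx=+1,dy=+6->C
  (2,5):dx=+3,dy=+1->C; (2,6):dx=+4,dy=-6->D; (2,7):dx=+2,dy=-2->D; (3,4):dx=-7,dy=+3->D
  (3,5):dx=-5,dy=-2->C; (3,6):dx=-4,dy=-9->C; (3,7):dx=-6,dy=-5->C; (4,5):dx=+2,dy=-5->D
  (4,6):dx=+3,dy=-12->D; (4,7):dx=+1,dy=-8->D; (5,6):dx=+1,dy=-7->D; (5,7):dx=-1,dy=-3->C
  (6,7):dx=-2,dy=+4->D
Step 2: C = 9, D = 12, total pairs = 21.
Step 3: tau = (C - D)/(n(n-1)/2) = (9 - 12)/21 = -0.142857.
Step 4: Exact two-sided p-value (enumerate n! = 5040 permutations of y under H0): p = 0.772619.
Step 5: alpha = 0.05. fail to reject H0.

tau_b = -0.1429 (C=9, D=12), p = 0.772619, fail to reject H0.


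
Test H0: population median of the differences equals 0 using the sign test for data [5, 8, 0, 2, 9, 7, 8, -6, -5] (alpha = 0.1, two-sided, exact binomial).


Step 1: Discard zero differences. Original n = 9; n_eff = number of nonzero differences = 8.
Nonzero differences (with sign): +5, +8, +2, +9, +7, +8, -6, -5
Step 2: Count signs: positive = 6, negative = 2.
Step 3: Under H0: P(positive) = 0.5, so the number of positives S ~ Bin(8, 0.5).
Step 4: Two-sided exact p-value = sum of Bin(8,0.5) probabilities at or below the observed probability = 0.289062.
Step 5: alpha = 0.1. fail to reject H0.

n_eff = 8, pos = 6, neg = 2, p = 0.289062, fail to reject H0.


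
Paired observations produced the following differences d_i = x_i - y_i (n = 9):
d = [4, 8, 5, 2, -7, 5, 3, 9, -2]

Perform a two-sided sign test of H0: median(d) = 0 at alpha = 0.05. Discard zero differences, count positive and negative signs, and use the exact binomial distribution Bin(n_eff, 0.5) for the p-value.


Step 1: Discard zero differences. Original n = 9; n_eff = number of nonzero differences = 9.
Nonzero differences (with sign): +4, +8, +5, +2, -7, +5, +3, +9, -2
Step 2: Count signs: positive = 7, negative = 2.
Step 3: Under H0: P(positive) = 0.5, so the number of positives S ~ Bin(9, 0.5).
Step 4: Two-sided exact p-value = sum of Bin(9,0.5) probabilities at or below the observed probability = 0.179688.
Step 5: alpha = 0.05. fail to reject H0.

n_eff = 9, pos = 7, neg = 2, p = 0.179688, fail to reject H0.


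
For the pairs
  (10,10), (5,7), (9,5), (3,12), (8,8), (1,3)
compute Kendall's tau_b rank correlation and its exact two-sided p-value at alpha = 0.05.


Step 1: Enumerate the 15 unordered pairs (i,j) with i<j and classify each by sign(x_j-x_i) * sign(y_j-y_i).
  (1,2):dx=-5,dy=-3->C; (1,3):dx=-1,dy=-5->C; (1,4):dx=-7,dy=+2->D; (1,5):dx=-2,dy=-2->C
  (1,6):dx=-9,dy=-7->C; (2,3):dx=+4,dy=-2->D; (2,4):dx=-2,dy=+5->D; (2,5):dx=+3,dy=+1->C
  (2,6):dx=-4,dy=-4->C; (3,4):dx=-6,dy=+7->D; (3,5):dx=-1,dy=+3->D; (3,6):dx=-8,dy=-2->C
  (4,5):dx=+5,dy=-4->D; (4,6):dx=-2,dy=-9->C; (5,6):dx=-7,dy=-5->C
Step 2: C = 9, D = 6, total pairs = 15.
Step 3: tau = (C - D)/(n(n-1)/2) = (9 - 6)/15 = 0.200000.
Step 4: Exact two-sided p-value (enumerate n! = 720 permutations of y under H0): p = 0.719444.
Step 5: alpha = 0.05. fail to reject H0.

tau_b = 0.2000 (C=9, D=6), p = 0.719444, fail to reject H0.


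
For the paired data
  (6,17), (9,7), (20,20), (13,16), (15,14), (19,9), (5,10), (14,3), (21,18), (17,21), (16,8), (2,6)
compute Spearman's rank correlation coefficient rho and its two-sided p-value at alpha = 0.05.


Step 1: Rank x and y separately (midranks; no ties here).
rank(x): 6->3, 9->4, 20->11, 13->5, 15->7, 19->10, 5->2, 14->6, 21->12, 17->9, 16->8, 2->1
rank(y): 17->9, 7->3, 20->11, 16->8, 14->7, 9->5, 10->6, 3->1, 18->10, 21->12, 8->4, 6->2
Step 2: d_i = R_x(i) - R_y(i); compute d_i^2.
  (3-9)^2=36, (4-3)^2=1, (11-11)^2=0, (5-8)^2=9, (7-7)^2=0, (10-5)^2=25, (2-6)^2=16, (6-1)^2=25, (12-10)^2=4, (9-12)^2=9, (8-4)^2=16, (1-2)^2=1
sum(d^2) = 142.
Step 3: rho = 1 - 6*142 / (12*(12^2 - 1)) = 1 - 852/1716 = 0.503497.
Step 4: Under H0, t = rho * sqrt((n-2)/(1-rho^2)) = 1.8428 ~ t(10).
Step 5: Two-sided p-value from the t-distribution with 10 df = 0.095157.
Step 6: alpha = 0.05. fail to reject H0.

rho = 0.5035, p = 0.095157, fail to reject H0 at alpha = 0.05.


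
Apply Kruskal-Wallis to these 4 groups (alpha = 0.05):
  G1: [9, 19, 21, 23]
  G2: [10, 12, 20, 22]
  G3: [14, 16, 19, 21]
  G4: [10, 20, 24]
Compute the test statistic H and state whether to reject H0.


Step 1: Combine all N = 15 observations and assign midranks.
sorted (value, group, rank): (9,G1,1), (10,G2,2.5), (10,G4,2.5), (12,G2,4), (14,G3,5), (16,G3,6), (19,G1,7.5), (19,G3,7.5), (20,G2,9.5), (20,G4,9.5), (21,G1,11.5), (21,G3,11.5), (22,G2,13), (23,G1,14), (24,G4,15)
Step 2: Sum ranks within each group.
R_1 = 34 (n_1 = 4)
R_2 = 29 (n_2 = 4)
R_3 = 30 (n_3 = 4)
R_4 = 27 (n_4 = 3)
Step 3: H = 12/(N(N+1)) * sum(R_i^2/n_i) - 3(N+1)
     = 12/(15*16) * (34^2/4 + 29^2/4 + 30^2/4 + 27^2/3) - 3*16
     = 0.050000 * 967.25 - 48
     = 0.362500.
Step 4: Ties present; correction factor C = 1 - 24/(15^3 - 15) = 0.992857. Corrected H = 0.362500 / 0.992857 = 0.365108.
Step 5: Under H0, H ~ chi^2(3); p-value = 0.947352.
Step 6: alpha = 0.05. fail to reject H0.

H = 0.3651, df = 3, p = 0.947352, fail to reject H0.


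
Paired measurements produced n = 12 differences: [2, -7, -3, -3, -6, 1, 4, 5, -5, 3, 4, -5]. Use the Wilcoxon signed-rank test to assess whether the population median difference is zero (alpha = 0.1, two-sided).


Step 1: Drop any zero differences (none here) and take |d_i|.
|d| = [2, 7, 3, 3, 6, 1, 4, 5, 5, 3, 4, 5]
Step 2: Midrank |d_i| (ties get averaged ranks).
ranks: |2|->2, |7|->12, |3|->4, |3|->4, |6|->11, |1|->1, |4|->6.5, |5|->9, |5|->9, |3|->4, |4|->6.5, |5|->9
Step 3: Attach original signs; sum ranks with positive sign and with negative sign.
W+ = 2 + 1 + 6.5 + 9 + 4 + 6.5 = 29
W- = 12 + 4 + 4 + 11 + 9 + 9 = 49
(Check: W+ + W- = 78 should equal n(n+1)/2 = 78.)
Step 4: Test statistic W = min(W+, W-) = 29.
Step 5: Ties in |d|, so use the tie-corrected normal approximation.
        E[W] = n(n+1)/4 = 12*13/4 = 39.
        Tie groups: |d|=3 (t=3), |d|=4 (t=2), |d|=5 (t=3); sum(t^3 - t) = 54.
        Var[W] = n(n+1)(2n+1)/24 - sum(t^3-t)/48 = 3900/24 - 54/48 = 161.375.
        z = (W - E[W]) / sqrt(Var[W]) = (29 - 39) / 12.7033 = -0.7872.
        Two-sided p = 2*Phi(z) = 0.431168.
Step 6: alpha = 0.1. fail to reject H0.

W+ = 29, W- = 49, W = min = 29, p = 0.431168, fail to reject H0.


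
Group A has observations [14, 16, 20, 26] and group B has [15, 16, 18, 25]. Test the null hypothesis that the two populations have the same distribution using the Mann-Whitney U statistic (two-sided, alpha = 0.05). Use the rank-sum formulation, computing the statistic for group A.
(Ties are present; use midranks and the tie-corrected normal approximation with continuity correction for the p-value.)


Step 1: Combine and sort all 8 observations; assign midranks.
sorted (value, group): (14,X), (15,Y), (16,X), (16,Y), (18,Y), (20,X), (25,Y), (26,X)
ranks: 14->1, 15->2, 16->3.5, 16->3.5, 18->5, 20->6, 25->7, 26->8
Step 2: Rank sum for X: R1 = 1 + 3.5 + 6 + 8 = 18.5.
Step 3: U_X = R1 - n1(n1+1)/2 = 18.5 - 4*5/2 = 18.5 - 10 = 8.5.
       U_Y = n1*n2 - U_X = 16 - 8.5 = 7.5.
Step 4: Ties are present, so use the tie-corrected normal approximation (with continuity correction) for the p-value.
Step 5: p-value = 1.000000; compare to alpha = 0.05. fail to reject H0.

U_X = 8.5, p = 1.000000, fail to reject H0 at alpha = 0.05.


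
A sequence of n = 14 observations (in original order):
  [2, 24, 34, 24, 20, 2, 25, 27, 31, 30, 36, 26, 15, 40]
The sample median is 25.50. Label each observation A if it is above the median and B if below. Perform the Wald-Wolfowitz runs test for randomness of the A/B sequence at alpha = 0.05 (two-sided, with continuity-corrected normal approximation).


Step 1: Compute median = 25.50; label A = above, B = below.
Labels in order: BBABBBBAAAAABA  (n_A = 7, n_B = 7)
Step 2: Count runs R = 6.
Step 3: Under H0 (random ordering), E[R] = 2*n_A*n_B/(n_A+n_B) + 1 = 2*7*7/14 + 1 = 8.0000.
        Var[R] = 2*n_A*n_B*(2*n_A*n_B - n_A - n_B) / ((n_A+n_B)^2 * (n_A+n_B-1)) = 8232/2548 = 3.2308.
        SD[R] = 1.7974.
Step 4: Continuity-corrected z = (R + 0.5 - E[R]) / SD[R] = (6 + 0.5 - 8.0000) / 1.7974 = -0.8345.
Step 5: Two-sided p-value via normal approximation = 2*(1 - Phi(|z|)) = 0.403986.
Step 6: alpha = 0.05. fail to reject H0.

R = 6, z = -0.8345, p = 0.403986, fail to reject H0.


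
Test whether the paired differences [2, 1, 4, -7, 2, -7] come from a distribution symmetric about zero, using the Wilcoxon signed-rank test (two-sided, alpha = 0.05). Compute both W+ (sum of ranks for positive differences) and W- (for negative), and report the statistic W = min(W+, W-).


Step 1: Drop any zero differences (none here) and take |d_i|.
|d| = [2, 1, 4, 7, 2, 7]
Step 2: Midrank |d_i| (ties get averaged ranks).
ranks: |2|->2.5, |1|->1, |4|->4, |7|->5.5, |2|->2.5, |7|->5.5
Step 3: Attach original signs; sum ranks with positive sign and with negative sign.
W+ = 2.5 + 1 + 4 + 2.5 = 10
W- = 5.5 + 5.5 = 11
(Check: W+ + W- = 21 should equal n(n+1)/2 = 21.)
Step 4: Test statistic W = min(W+, W-) = 10.
Step 5: Ties in |d|, so use the tie-corrected normal approximation.
        E[W] = n(n+1)/4 = 6*7/4 = 10.5.
        Tie groups: |d|=2 (t=2), |d|=7 (t=2); sum(t^3 - t) = 12.
        Var[W] = n(n+1)(2n+1)/24 - sum(t^3-t)/48 = 546/24 - 12/48 = 22.5.
        z = (W - E[W]) / sqrt(Var[W]) = (10 - 10.5) / 4.7434 = -0.1054.
        Two-sided p = 2*Phi(z) = 0.916051.
Step 6: alpha = 0.05. fail to reject H0.

W+ = 10, W- = 11, W = min = 10, p = 0.916051, fail to reject H0.


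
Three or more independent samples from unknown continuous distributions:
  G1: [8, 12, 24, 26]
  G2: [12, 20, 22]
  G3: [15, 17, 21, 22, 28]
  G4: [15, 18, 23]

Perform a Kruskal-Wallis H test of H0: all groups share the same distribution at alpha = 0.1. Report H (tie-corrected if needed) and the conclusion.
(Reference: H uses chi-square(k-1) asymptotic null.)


Step 1: Combine all N = 15 observations and assign midranks.
sorted (value, group, rank): (8,G1,1), (12,G1,2.5), (12,G2,2.5), (15,G3,4.5), (15,G4,4.5), (17,G3,6), (18,G4,7), (20,G2,8), (21,G3,9), (22,G2,10.5), (22,G3,10.5), (23,G4,12), (24,G1,13), (26,G1,14), (28,G3,15)
Step 2: Sum ranks within each group.
R_1 = 30.5 (n_1 = 4)
R_2 = 21 (n_2 = 3)
R_3 = 45 (n_3 = 5)
R_4 = 23.5 (n_4 = 3)
Step 3: H = 12/(N(N+1)) * sum(R_i^2/n_i) - 3(N+1)
     = 12/(15*16) * (30.5^2/4 + 21^2/3 + 45^2/5 + 23.5^2/3) - 3*16
     = 0.050000 * 968.646 - 48
     = 0.432292.
Step 4: Ties present; correction factor C = 1 - 18/(15^3 - 15) = 0.994643. Corrected H = 0.432292 / 0.994643 = 0.434620.
Step 5: Under H0, H ~ chi^2(3); p-value = 0.933002.
Step 6: alpha = 0.1. fail to reject H0.

H = 0.4346, df = 3, p = 0.933002, fail to reject H0.


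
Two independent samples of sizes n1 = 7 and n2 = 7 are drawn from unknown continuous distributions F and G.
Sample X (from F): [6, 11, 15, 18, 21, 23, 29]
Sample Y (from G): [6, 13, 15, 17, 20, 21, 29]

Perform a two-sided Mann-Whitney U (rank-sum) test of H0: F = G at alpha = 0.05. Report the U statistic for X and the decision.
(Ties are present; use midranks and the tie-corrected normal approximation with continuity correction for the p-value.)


Step 1: Combine and sort all 14 observations; assign midranks.
sorted (value, group): (6,X), (6,Y), (11,X), (13,Y), (15,X), (15,Y), (17,Y), (18,X), (20,Y), (21,X), (21,Y), (23,X), (29,X), (29,Y)
ranks: 6->1.5, 6->1.5, 11->3, 13->4, 15->5.5, 15->5.5, 17->7, 18->8, 20->9, 21->10.5, 21->10.5, 23->12, 29->13.5, 29->13.5
Step 2: Rank sum for X: R1 = 1.5 + 3 + 5.5 + 8 + 10.5 + 12 + 13.5 = 54.
Step 3: U_X = R1 - n1(n1+1)/2 = 54 - 7*8/2 = 54 - 28 = 26.
       U_Y = n1*n2 - U_X = 49 - 26 = 23.
Step 4: Ties are present, so use the tie-corrected normal approximation (with continuity correction) for the p-value.
Step 5: p-value = 0.897879; compare to alpha = 0.05. fail to reject H0.

U_X = 26, p = 0.897879, fail to reject H0 at alpha = 0.05.


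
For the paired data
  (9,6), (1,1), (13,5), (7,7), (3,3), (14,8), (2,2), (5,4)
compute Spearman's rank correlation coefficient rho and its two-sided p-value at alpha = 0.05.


Step 1: Rank x and y separately (midranks; no ties here).
rank(x): 9->6, 1->1, 13->7, 7->5, 3->3, 14->8, 2->2, 5->4
rank(y): 6->6, 1->1, 5->5, 7->7, 3->3, 8->8, 2->2, 4->4
Step 2: d_i = R_x(i) - R_y(i); compute d_i^2.
  (6-6)^2=0, (1-1)^2=0, (7-5)^2=4, (5-7)^2=4, (3-3)^2=0, (8-8)^2=0, (2-2)^2=0, (4-4)^2=0
sum(d^2) = 8.
Step 3: rho = 1 - 6*8 / (8*(8^2 - 1)) = 1 - 48/504 = 0.904762.
Step 4: Under H0, t = rho * sqrt((n-2)/(1-rho^2)) = 5.2034 ~ t(6).
Step 5: Two-sided p-value from the t-distribution with 6 df = 0.002008.
Step 6: alpha = 0.05. reject H0.

rho = 0.9048, p = 0.002008, reject H0 at alpha = 0.05.


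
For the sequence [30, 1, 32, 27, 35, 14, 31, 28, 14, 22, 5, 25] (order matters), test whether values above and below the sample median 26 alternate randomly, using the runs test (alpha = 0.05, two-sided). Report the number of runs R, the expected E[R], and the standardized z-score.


Step 1: Compute median = 26; label A = above, B = below.
Labels in order: ABAAABAABBBB  (n_A = 6, n_B = 6)
Step 2: Count runs R = 6.
Step 3: Under H0 (random ordering), E[R] = 2*n_A*n_B/(n_A+n_B) + 1 = 2*6*6/12 + 1 = 7.0000.
        Var[R] = 2*n_A*n_B*(2*n_A*n_B - n_A - n_B) / ((n_A+n_B)^2 * (n_A+n_B-1)) = 4320/1584 = 2.7273.
        SD[R] = 1.6514.
Step 4: Continuity-corrected z = (R + 0.5 - E[R]) / SD[R] = (6 + 0.5 - 7.0000) / 1.6514 = -0.3028.
Step 5: Two-sided p-value via normal approximation = 2*(1 - Phi(|z|)) = 0.762069.
Step 6: alpha = 0.05. fail to reject H0.

R = 6, z = -0.3028, p = 0.762069, fail to reject H0.


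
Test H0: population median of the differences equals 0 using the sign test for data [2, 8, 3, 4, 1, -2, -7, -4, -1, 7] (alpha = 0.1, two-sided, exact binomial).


Step 1: Discard zero differences. Original n = 10; n_eff = number of nonzero differences = 10.
Nonzero differences (with sign): +2, +8, +3, +4, +1, -2, -7, -4, -1, +7
Step 2: Count signs: positive = 6, negative = 4.
Step 3: Under H0: P(positive) = 0.5, so the number of positives S ~ Bin(10, 0.5).
Step 4: Two-sided exact p-value = sum of Bin(10,0.5) probabilities at or below the observed probability = 0.753906.
Step 5: alpha = 0.1. fail to reject H0.

n_eff = 10, pos = 6, neg = 4, p = 0.753906, fail to reject H0.
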